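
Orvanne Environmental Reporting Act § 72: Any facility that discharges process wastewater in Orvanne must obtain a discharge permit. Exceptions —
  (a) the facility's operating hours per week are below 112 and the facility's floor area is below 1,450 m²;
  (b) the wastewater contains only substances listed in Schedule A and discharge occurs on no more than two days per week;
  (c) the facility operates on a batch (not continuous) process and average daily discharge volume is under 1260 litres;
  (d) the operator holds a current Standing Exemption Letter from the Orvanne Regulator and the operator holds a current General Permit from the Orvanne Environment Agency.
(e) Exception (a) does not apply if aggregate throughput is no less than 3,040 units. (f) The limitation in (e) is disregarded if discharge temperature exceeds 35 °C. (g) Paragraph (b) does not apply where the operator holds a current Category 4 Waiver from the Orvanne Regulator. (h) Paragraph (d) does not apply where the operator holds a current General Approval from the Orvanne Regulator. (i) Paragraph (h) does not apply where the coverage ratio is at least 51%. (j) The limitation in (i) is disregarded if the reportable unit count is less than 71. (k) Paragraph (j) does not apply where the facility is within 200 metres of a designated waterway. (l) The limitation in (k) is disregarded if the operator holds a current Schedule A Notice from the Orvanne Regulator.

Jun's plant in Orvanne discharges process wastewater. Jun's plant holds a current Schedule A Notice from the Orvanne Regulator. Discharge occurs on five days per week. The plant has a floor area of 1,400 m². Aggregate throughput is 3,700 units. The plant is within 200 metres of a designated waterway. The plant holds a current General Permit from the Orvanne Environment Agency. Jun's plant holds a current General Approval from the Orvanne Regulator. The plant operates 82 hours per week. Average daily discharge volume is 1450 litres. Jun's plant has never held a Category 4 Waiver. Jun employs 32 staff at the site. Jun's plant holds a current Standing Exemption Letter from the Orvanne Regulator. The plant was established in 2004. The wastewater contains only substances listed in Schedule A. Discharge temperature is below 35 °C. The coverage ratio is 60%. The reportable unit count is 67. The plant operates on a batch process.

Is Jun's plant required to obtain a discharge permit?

Yes — Jun's plant must obtain a discharge permit.

Exception (a): the facility's operating hours per week are 82, below the 112 limit; the facility's floor area is 1,400 m², below the 1,450 m² limit — every condition holds. However, paragraphs (e)–(f) must be considered: (e) operates against (a): aggregate throughput is 3,700 units, meeting the 3,040 units threshold. (f) does not operate here (discharge temperature is below 35 °C), so (e) stands. So (a) is unavailable.
Exception (b) fails — discharge occurs on five days per week.
Exception (c) requires that average daily discharge volume is under 1260 litres; but average daily discharge volume is 1450 litres, not under 1260 litres, so (c) is unavailable.
All of (d)'s requirements are met (a current Standing Exemption Letter is held; a current General Permit is held). But: (h) operates against (d): a current General Approval is held. (i) is triggered (the coverage ratio is 60%, meeting the 51% threshold), but is displaced by (j): (j) is triggered — the reportable unit count is 67, less than the 71 limit. (k) applies (the plant is within 200 m of a designated waterway), but is itself disapplied by (l): (l) operates against (k): a current Schedule A Notice is held. Exception (d) does not apply.
No exception applies. The general rule governs.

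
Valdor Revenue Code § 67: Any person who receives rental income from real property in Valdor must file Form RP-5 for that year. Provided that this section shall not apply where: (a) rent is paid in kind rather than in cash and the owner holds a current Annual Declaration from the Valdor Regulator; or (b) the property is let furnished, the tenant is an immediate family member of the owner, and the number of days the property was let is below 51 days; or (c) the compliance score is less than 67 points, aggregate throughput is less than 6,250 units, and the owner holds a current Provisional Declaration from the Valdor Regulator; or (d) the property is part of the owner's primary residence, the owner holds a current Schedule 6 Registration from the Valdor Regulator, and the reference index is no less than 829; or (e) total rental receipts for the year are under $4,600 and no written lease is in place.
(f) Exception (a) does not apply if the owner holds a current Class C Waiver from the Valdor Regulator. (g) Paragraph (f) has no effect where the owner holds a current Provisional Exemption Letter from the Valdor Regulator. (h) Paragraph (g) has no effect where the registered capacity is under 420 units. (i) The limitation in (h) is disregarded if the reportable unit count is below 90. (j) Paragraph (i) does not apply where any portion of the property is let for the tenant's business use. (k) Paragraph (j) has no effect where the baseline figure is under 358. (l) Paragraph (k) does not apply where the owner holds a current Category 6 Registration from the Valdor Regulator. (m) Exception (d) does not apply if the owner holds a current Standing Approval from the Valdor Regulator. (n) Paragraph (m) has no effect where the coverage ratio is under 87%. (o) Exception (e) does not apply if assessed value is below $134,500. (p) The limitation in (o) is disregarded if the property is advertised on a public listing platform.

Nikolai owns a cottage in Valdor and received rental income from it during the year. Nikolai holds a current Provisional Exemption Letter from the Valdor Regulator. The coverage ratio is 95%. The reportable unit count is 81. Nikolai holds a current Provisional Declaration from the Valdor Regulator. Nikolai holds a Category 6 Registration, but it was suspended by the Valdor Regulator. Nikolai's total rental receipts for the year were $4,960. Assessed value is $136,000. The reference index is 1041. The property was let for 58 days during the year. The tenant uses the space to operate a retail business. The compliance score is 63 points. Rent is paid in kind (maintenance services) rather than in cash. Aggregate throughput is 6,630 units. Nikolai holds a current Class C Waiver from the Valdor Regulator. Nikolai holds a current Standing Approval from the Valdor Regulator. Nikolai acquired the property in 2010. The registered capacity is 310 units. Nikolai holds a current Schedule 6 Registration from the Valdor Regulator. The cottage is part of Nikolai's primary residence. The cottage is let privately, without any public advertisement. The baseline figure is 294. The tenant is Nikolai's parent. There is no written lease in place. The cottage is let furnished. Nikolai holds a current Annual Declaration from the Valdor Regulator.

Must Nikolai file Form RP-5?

No — exception (a) applies; Nikolai is not required to file Form RP-5.

Exception (a): rent is paid in kind; a current Annual Declaration is held — every condition holds. Considering the limiting provisions: (f) would limit (a) — a current Class C Waiver is held — but (g) sets (f) aside: (g) operates — a current Provisional Exemption Letter is held. (h) would limit (g) — the registered capacity is 310 units, under the 420 units limit — but (i) sets (h) aside: (i) is triggered — the reportable unit count is 81, below the 90 limit. (j) applies (the space is let for business use), but yields to (k): (k) operates — the baseline figure is 294, under the 358 limit. (l), which would lift (k), does not operate here — the Category 6 Registration is not current. So (a) applies.
Exception (b) requires that the number of days the property was let is below 51 days; but the number of days the property was let is 58 days, not below 51 days, so (b) is unavailable.
Exception (c) does not apply: aggregate throughput is 6,630 units, not less than 6,250 units.
All of (d)'s requirements are met (the cottage is part of the primary residence; a current Schedule 6 Registration is held; the reference index is 1,041, meeting the 829 threshold). But applying paragraphs (m)–(n): (m) operates — a current Standing Approval is held. (n), which would lift (m), does not operate here — the coverage ratio is 95%, not under 87%. (d) is therefore removed.
Exception (e) fails — total rental receipts for the year are $4,960, not under $4,600.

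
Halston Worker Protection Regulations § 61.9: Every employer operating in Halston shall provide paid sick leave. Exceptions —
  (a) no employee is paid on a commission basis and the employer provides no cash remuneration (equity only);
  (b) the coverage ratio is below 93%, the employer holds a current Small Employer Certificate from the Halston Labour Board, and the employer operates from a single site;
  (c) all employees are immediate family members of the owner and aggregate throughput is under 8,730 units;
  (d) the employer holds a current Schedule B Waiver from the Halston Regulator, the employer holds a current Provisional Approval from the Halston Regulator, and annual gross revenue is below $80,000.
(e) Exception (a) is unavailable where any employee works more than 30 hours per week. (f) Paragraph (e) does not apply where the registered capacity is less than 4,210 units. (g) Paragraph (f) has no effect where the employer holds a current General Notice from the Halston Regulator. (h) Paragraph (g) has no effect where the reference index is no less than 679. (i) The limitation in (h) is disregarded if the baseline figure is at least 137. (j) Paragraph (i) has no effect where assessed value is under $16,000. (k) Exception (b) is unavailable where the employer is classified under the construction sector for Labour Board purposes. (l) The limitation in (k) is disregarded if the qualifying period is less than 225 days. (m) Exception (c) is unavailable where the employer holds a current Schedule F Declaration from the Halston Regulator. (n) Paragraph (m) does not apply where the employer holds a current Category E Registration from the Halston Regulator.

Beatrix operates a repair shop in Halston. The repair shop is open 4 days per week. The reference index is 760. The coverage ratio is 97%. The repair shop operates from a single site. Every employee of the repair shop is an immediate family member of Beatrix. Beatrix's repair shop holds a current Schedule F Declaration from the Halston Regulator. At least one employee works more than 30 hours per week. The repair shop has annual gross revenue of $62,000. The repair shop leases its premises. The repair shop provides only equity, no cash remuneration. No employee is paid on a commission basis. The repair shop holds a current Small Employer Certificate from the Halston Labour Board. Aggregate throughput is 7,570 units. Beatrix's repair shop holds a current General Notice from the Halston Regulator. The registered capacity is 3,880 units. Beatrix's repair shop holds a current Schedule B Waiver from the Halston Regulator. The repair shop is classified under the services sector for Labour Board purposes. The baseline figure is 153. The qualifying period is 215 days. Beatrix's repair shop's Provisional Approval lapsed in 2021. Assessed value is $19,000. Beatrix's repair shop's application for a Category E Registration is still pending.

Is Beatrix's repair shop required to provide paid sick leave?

Exception (a) is satisfied on its face — no employee is paid on commission; remuneration is equity-only. Turning to paragraphs (e)–(j): (e) is engaged — at least one employee exceeds 30 hours/week. (f) applies (the registered capacity is 3,880 units, less than the 4,210 units limit), but is displaced by (g): (g) operates against (f): a current General Notice is held. (h) would limit (g) — the reference index is 760, meeting the 679 threshold — but (i) sets (h) aside: (i) operates against (h): the baseline figure is 153, meeting the 137 threshold. (j), which would lift (i), is not engaged — assessed value is $19,000, not under $16,000. So (a) is unavailable.
Exception (b) fails — the coverage ratio is 97%, not below 93%.
Exception (c): every employee is an immediate family member; aggregate throughput is 7,570 units, under the 8,730 units limit — every condition holds. However, paragraphs (m)–(n) must be considered: (m) operates against (c): a current Schedule F Declaration is held. (n), which would lift (m), is not triggered — there is no Category E Registration in force. So (c) is unavailable.
Exception (d) fails — there is no Provisional Approval in force.
Every exception is unavailable, so the rule governs.

Yes — Beatrix's repair shop must provide paid sick leave.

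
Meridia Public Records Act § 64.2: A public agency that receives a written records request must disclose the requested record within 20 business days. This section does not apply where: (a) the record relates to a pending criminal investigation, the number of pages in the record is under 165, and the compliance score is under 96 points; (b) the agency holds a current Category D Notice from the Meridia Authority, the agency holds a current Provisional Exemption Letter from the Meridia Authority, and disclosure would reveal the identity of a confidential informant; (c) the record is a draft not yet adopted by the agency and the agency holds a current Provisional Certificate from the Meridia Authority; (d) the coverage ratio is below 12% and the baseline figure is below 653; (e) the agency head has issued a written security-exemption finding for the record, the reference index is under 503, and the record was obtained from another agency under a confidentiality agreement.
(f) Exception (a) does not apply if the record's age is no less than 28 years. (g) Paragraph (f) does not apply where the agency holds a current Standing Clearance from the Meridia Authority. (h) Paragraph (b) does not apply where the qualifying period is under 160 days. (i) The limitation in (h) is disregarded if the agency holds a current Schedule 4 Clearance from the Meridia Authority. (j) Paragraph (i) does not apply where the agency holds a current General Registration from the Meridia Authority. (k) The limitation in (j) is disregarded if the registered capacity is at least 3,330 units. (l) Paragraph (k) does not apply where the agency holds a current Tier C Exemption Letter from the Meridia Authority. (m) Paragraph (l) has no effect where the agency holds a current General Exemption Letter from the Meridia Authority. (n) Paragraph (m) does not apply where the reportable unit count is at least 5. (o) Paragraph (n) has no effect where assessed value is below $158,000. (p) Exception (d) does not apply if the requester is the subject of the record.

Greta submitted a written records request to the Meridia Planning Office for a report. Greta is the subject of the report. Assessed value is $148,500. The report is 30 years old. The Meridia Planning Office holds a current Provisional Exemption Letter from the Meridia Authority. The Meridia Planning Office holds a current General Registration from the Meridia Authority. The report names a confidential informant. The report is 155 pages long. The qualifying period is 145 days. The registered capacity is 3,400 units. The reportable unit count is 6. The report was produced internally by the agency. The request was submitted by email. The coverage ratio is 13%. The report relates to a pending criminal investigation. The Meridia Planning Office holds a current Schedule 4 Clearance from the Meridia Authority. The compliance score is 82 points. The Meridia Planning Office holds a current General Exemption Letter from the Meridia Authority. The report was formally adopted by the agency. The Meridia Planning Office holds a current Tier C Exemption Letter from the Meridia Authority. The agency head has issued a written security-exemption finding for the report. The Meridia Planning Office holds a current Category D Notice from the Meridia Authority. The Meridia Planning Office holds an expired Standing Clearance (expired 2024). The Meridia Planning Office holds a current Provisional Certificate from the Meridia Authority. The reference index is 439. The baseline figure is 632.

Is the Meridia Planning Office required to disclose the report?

No — exception (b) applies; the Meridia Planning Office is not required to disclose the report.

All of (a)'s requirements are met (the report relates to a pending investigation; the number of pages in the record is 155, under the 165 limit; the compliance score is 82 points, under the 96 points limit). But: (f) operates against (a): the record's age is 30 years, meeting the 28 years threshold. (g), which would lift (f), is not triggered — no current Standing Clearance is held. (a) is therefore removed.
Exception (b)'s conditions are all satisfied: a current Category D Notice is held; a current Provisional Exemption Letter is held; the report names a confidential informant. Considering the limiting provisions: (h) would limit (b) — the qualifying period is 145 days, under the 160 days limit — but (i) sets (h) aside: (i) operates against (h): a current Schedule 4 Clearance is held. (j) would limit (i) — a current General Registration is held — but (k) sets (j) aside: (k) is triggered — the registered capacity is 3,400 units, meeting the 3,330 units threshold. (l) applies (a current Tier C Exemption Letter is held), but yields to (m): (m) is engaged — a current General Exemption Letter is held. (n) applies (the reportable unit count is 6, meeting the 5 threshold), but is itself disapplied by (o): (o) operates — assessed value is $148,500, below the $158,000 limit. (b) remains available.
Exception (c) fails — the report has been formally adopted.
Exception (d) fails — the coverage ratio is 13%, not below 12%.
Exception (e) does not apply: the report was produced internally.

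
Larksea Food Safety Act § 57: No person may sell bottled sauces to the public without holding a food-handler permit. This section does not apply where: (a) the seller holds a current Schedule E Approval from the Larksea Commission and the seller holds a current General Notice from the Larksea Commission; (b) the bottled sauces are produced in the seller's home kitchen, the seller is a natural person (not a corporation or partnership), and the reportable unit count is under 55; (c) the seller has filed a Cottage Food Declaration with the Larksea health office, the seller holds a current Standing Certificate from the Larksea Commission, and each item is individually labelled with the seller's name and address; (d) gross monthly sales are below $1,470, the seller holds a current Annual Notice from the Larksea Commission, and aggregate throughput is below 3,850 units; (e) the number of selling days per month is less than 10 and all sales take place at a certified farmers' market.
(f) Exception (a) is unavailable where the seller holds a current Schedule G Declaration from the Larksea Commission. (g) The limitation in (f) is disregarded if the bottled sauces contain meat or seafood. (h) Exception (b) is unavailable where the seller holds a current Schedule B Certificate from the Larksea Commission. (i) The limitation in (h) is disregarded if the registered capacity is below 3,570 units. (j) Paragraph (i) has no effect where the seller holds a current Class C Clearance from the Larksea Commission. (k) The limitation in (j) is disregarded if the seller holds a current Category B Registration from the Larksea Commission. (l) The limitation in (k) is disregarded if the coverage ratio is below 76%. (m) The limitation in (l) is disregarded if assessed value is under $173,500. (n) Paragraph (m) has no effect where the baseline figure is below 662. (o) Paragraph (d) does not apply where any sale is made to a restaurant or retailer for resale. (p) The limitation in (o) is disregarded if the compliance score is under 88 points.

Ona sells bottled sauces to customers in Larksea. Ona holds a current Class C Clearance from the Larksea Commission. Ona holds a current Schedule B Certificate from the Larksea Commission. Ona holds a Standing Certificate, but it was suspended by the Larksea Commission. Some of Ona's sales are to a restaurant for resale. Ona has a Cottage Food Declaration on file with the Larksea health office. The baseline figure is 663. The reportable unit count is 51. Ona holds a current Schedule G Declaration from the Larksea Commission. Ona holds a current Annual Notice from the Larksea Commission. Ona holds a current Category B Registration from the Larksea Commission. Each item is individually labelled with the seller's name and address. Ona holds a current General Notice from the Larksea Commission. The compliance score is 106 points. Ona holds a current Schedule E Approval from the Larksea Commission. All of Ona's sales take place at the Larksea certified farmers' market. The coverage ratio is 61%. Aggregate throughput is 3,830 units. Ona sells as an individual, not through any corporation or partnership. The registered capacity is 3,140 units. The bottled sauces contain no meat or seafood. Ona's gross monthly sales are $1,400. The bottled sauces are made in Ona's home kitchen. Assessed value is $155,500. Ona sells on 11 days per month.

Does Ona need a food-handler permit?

No — exception (b) applies; Ona is not required to hold a food-handler permit.

Exception (a): a current Schedule E Approval is held; a current General Notice is held — every condition holds. Turning to paragraphs (f)–(g): (f) applies — a current Schedule G Declaration is held. (g), which would lift (f), is inapplicable — the bottled sauces contain no meat or seafood. (a) is therefore removed.
Exception (b) is satisfied on its face — the bottled sauces are home-kitchen produced; the seller is a natural person; the reportable unit count is 51, under the 55 limit. As to paragraphs (h)–(n): (h) applies (a current Schedule B Certificate is held), but is set aside by (i): (i) operates against (h): the registered capacity is 3,140 units, below the 3,570 units limit. (j) applies (a current Class C Clearance is held), but is set aside by (k): (k) is engaged — a current Category B Registration is held. (l) operates (the coverage ratio is 61%, below the 76% limit), but is displaced by (m): (m) applies — assessed value is $155,500, under the $173,500 limit. (n) is not triggered (the baseline figure is 663, not below 662), so (m) stands. (b) remains available.
Exception (c) does not apply: no current Standing Certificate is held.
Exception (d) is satisfied on its face — gross monthly sales are $1,400, below the $1,470 limit; a current Annual Notice is held; aggregate throughput is 3,830 units, below the 3,850 units limit. But: (o) applies — some sales are to a restaurant for resale. (p) does not operate here (the compliance score is 106 points, not under 88 points), so (o) stands. Exception (d) does not apply.
Exception (e) fails — the number of selling days per month is 11, not less than 10.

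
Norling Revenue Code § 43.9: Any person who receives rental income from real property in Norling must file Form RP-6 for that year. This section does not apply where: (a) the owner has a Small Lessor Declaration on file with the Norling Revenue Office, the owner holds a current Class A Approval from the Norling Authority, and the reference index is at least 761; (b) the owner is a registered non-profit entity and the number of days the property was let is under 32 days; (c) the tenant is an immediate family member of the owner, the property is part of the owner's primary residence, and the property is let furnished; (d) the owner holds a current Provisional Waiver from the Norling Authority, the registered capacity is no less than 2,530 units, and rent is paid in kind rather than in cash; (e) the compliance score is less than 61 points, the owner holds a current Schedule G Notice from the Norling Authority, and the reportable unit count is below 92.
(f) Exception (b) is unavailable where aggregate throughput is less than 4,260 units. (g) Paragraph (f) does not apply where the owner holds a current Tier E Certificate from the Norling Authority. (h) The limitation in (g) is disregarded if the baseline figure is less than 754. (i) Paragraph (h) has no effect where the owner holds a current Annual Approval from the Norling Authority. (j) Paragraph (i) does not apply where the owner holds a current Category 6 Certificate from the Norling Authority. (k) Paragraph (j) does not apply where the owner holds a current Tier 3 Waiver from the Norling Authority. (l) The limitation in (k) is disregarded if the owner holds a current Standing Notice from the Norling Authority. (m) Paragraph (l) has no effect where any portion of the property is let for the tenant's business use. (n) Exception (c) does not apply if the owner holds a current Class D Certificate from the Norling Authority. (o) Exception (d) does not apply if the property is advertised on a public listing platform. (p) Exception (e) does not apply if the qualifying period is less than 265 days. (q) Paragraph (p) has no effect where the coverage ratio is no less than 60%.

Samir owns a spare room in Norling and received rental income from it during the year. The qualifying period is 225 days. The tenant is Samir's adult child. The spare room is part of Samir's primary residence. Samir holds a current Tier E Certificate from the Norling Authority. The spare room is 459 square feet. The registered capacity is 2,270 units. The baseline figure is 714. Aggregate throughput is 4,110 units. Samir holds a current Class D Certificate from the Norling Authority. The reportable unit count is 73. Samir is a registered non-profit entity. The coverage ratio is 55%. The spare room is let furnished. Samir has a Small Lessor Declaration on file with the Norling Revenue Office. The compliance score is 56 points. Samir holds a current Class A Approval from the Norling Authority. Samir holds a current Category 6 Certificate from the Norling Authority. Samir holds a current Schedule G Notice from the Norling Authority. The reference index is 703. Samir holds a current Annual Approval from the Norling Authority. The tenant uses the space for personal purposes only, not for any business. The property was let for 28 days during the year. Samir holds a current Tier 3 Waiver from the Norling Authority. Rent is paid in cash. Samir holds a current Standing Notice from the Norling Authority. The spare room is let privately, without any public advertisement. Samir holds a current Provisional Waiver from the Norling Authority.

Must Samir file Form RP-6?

Yes — Samir must file Form RP-6.

Exception (a) does not apply: the reference index is 703, short of 761.
Exception (b)'s conditions are all satisfied: Samir is a registered non-profit; the number of days the property was let is 28 days, under the 32 days limit. Turning to paragraphs (f)–(m): (f) operates against (b): aggregate throughput is 4,110 units, less than the 4,260 units limit. (g) would limit (f) — a current Tier E Certificate is held — but (h) sets (g) aside: (h) operates — the baseline figure is 714, less than the 754 limit. (i) is engaged (a current Annual Approval is held), but is displaced by (j): (j) is engaged — a current Category 6 Certificate is held. (k) operates (a current Tier 3 Waiver is held), but is set aside by (l): (l) operates — a current Standing Notice is held. (m) is inapplicable (the space is used for personal purposes only), so (l) stands. Exception (b) does not apply.
Exception (c): the tenant is an immediate family member; the spare room is part of the primary residence; the property is let furnished — every condition holds. However, paragraph (n) must be considered: (n) operates against (c): a current Class D Certificate is held. So (c) is unavailable.
Exception (d) fails — the registered capacity is 2,270 units, short of 2,530 units.
Exception (e) is satisfied on its face — the compliance score is 56 points, less than the 61 points limit; a current Schedule G Notice is held; the reportable unit count is 73, below the 92 limit. But: (p) operates against (e): the qualifying period is 225 days, less than the 265 days limit. (q) is not triggered (the coverage ratio is 55%, short of 60%), so (p) stands. (e) is therefore removed.
No exception displaces § 43.9.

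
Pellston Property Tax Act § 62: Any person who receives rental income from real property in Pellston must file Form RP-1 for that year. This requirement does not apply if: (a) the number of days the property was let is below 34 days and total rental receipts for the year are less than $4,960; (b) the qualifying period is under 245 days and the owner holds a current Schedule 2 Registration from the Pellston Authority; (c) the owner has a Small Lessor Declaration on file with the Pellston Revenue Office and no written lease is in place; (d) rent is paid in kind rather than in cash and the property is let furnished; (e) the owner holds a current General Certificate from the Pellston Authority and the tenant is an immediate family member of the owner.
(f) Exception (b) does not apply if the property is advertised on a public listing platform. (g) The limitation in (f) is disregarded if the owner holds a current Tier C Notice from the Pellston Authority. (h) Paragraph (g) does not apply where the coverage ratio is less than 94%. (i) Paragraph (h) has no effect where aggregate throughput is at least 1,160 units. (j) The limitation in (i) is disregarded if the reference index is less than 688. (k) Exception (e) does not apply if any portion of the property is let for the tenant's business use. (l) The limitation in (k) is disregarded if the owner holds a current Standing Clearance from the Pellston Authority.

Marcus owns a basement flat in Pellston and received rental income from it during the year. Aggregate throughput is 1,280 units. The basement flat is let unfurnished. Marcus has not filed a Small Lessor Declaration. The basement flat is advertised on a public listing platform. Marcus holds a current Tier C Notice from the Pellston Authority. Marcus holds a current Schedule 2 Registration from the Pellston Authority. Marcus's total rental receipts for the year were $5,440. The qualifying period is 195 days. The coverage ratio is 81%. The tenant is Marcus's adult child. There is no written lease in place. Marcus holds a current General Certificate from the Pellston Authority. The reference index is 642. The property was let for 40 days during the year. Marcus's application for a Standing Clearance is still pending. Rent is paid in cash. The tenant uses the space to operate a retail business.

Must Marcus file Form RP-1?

Exception (a) fails — the number of days the property was let is 40 days, not below 34 days.
Exception (b)'s conditions are all satisfied: the qualifying period is 195 days, under the 245 days limit; a current Schedule 2 Registration is held. But applying paragraphs (f)–(j): (f) is triggered — the property is publicly advertised. (g) is engaged (a current Tier C Notice is held), but is set aside by (h): (h) operates — the coverage ratio is 81%, less than the 94% limit. (i) is engaged (aggregate throughput is 1,280 units, meeting the 1,160 units threshold), but yields to (j): (j) applies — the reference index is 642, less than the 688 limit. (b) is therefore removed.
Exception (c) fails — no Small Lessor Declaration is on file.
Exception (d) requires that rent is paid in kind rather than in cash; but rent is paid in cash, so (d) is unavailable.
Exception (e) is satisfied on its face — a current General Certificate is held; the tenant is an immediate family member. But applying paragraphs (k)–(l): (k) applies — the space is let for business use. (l), which would lift (k), does not operate here — the Standing Clearance is not current. So (e) is unavailable.
None of the exceptions is available; § 62 applies in full.

Yes — Marcus must file Form RP-1.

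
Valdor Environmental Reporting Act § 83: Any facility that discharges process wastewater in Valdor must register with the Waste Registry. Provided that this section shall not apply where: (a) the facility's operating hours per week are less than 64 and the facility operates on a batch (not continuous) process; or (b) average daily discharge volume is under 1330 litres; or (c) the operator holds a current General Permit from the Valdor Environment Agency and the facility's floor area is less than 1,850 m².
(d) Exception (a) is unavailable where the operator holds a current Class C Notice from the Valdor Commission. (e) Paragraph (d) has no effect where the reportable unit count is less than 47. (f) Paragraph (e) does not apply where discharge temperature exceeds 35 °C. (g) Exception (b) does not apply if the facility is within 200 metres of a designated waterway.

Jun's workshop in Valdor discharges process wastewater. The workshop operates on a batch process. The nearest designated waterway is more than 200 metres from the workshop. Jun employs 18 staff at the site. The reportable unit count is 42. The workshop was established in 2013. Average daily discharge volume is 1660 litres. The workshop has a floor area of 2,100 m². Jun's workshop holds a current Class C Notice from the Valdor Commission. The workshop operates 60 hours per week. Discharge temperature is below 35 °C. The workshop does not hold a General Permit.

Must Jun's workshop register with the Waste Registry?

All of (a)'s requirements are met (the facility's operating hours per week are 60, less than the 64 limit; the facility operates on a batch process). As to paragraphs (d)–(f): (d) would limit (a) — a current Class C Notice is held — but (e) sets (d) aside: (e) operates against (d): the reportable unit count is 42, less than the 47 limit. (f), which would lift (e), does not operate here — discharge temperature is below 35 °C. Exception (a) stands.
Exception (b) fails — average daily discharge volume is 1660 litres, not under 1330 litres.
Exception (c) requires that the operator holds a current General Permit from the Valdor Environment Agency; but no General Permit is held, so (c) is unavailable.

No — exception (a) applies; Jun's workshop is not required to register with the Waste Registry.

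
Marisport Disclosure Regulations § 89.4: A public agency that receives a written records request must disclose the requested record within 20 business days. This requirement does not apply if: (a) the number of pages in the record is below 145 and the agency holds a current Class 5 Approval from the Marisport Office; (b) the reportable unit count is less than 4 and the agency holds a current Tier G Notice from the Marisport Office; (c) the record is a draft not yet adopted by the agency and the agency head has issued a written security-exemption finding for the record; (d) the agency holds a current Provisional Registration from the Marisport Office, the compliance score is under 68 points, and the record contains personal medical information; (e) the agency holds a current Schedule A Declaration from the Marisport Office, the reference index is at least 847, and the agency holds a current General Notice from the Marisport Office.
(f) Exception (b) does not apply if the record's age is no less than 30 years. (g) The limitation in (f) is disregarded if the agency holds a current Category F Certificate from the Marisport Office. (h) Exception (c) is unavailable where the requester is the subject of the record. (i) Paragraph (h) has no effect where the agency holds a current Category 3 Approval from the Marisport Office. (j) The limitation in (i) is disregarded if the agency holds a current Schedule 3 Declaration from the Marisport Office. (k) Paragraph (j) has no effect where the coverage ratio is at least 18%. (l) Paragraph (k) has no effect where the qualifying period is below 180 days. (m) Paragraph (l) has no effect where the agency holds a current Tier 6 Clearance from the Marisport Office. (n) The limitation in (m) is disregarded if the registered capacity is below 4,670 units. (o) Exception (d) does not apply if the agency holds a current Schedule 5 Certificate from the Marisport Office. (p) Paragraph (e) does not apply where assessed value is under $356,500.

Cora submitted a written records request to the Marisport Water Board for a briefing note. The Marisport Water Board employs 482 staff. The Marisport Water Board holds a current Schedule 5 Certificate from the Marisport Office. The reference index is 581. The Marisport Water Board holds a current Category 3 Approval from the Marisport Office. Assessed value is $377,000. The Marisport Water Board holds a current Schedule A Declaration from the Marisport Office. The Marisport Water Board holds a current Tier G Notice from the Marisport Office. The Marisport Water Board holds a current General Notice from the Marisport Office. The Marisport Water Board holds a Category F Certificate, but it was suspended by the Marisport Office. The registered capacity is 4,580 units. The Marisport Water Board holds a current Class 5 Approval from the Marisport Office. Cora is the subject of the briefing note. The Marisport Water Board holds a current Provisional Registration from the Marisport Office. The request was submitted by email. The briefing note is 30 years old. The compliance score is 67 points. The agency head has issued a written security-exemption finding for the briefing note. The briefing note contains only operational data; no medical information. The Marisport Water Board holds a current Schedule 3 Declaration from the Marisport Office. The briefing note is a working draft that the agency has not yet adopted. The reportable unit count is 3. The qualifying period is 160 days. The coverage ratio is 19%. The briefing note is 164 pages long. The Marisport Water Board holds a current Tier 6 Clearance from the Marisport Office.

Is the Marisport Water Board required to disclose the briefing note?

Exception (a) fails — the number of pages in the record is 164, not below 145.
Exception (b) is satisfied on its face — the reportable unit count is 3, less than the 4 limit; a current Tier G Notice is held. Turning to paragraphs (f)–(g): (f) operates against (b): the record's age is 30 years, meeting the 30 years threshold. (g), which would lift (f), is not engaged — there is no Category F Certificate in force. (b) is therefore removed.
Exception (c)'s conditions are all satisfied: the briefing note is an unadopted draft; a written security-exemption finding has been issued. However, paragraphs (h)–(n) must be considered: (h) applies — Cora is the subject of the briefing note. (i) would limit (h) — a current Category 3 Approval is held — but (j) sets (i) aside: (j) operates against (i): a current Schedule 3 Declaration is held. (k) operates (the coverage ratio is 19%, meeting the 18% threshold), but is displaced by (l): (l) operates — the qualifying period is 160 days, below the 180 days limit. (m) is triggered (a current Tier 6 Clearance is held), but yields to (n): (n) operates against (m): the registered capacity is 4,580 units, below the 4,670 units limit. So (c) is unavailable.
Exception (d) requires that the record contains personal medical information; but the briefing note contains only operational data, so (d) is unavailable.
Exception (e) requires that the reference index is at least 847; but the reference index is 581, short of 847, so (e) is unavailable.
No exception is made out. the Marisport Water Board falls within the general rule.

Yes — the Marisport Water Board must disclose the briefing note.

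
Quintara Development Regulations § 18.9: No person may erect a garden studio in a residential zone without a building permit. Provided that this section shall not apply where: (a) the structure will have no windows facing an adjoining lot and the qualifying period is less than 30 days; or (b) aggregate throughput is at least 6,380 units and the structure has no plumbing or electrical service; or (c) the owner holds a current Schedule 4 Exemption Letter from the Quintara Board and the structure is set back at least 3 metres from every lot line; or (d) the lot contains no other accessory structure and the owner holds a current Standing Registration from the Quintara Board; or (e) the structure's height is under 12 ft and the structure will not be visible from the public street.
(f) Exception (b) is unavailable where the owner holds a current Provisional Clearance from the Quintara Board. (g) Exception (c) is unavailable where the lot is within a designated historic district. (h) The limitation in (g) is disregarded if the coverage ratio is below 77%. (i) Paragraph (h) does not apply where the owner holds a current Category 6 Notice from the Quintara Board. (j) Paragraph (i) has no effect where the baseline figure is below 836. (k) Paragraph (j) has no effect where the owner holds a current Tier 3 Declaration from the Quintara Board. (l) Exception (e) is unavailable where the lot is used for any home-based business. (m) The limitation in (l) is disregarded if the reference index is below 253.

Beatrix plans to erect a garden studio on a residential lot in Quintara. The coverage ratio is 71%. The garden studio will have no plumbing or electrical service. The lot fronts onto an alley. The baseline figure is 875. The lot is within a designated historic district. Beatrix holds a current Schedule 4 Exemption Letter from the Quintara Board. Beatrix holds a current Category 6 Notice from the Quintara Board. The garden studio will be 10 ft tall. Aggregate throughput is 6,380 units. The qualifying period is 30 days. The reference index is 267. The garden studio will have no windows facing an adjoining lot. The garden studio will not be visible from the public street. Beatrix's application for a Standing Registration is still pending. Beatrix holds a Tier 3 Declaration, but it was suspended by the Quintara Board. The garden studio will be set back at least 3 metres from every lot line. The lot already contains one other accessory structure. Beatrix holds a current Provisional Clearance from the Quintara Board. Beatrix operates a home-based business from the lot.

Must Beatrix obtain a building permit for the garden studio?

Exception (a) requires that the qualifying period is less than 30 days; but the qualifying period is 30 days, not less than 30 days, so (a) is unavailable.
All of (b)'s requirements are met (aggregate throughput is 6,380 units, meeting the 6,380 units threshold; there is no plumbing or electrical service). But: (f) operates against (b): a current Provisional Clearance is held. Exception (b) does not apply.
Exception (c) is satisfied on its face — a current Schedule 4 Exemption Letter is held; the setback is at least 3 m on every side. Turning to paragraphs (g)–(k): (g) operates — the lot is in a historic district. (h) operates (the coverage ratio is 71%, below the 77% limit), but is itself disapplied by (i): (i) is engaged — a current Category 6 Notice is held. (j), which would lift (i), is not triggered — the baseline figure is 875, not below 836. Exception (c) does not apply.
Exception (d) fails — the lot already has another accessory structure.
Exception (e): the structure's height is 10 ft, under the 12 ft limit; the structure will not be visible from the street — every condition holds. However, paragraphs (l)–(m) must be considered: (l) operates against (e): a home-based business operates on the lot. (m) is not triggered (the reference index is 267, not below 253), so (l) stands. So (e) is unavailable.
None of the exceptions is available; § 18.9 applies in full.

Yes — Beatrix must obtain a building permit.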